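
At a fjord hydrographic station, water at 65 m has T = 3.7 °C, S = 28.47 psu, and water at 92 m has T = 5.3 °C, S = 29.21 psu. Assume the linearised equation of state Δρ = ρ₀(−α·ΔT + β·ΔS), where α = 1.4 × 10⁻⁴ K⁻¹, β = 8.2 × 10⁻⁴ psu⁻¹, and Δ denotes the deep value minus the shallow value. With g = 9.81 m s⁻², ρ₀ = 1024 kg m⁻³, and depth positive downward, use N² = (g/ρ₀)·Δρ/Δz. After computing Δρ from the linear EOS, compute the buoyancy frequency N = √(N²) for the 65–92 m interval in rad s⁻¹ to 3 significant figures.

ΔT = +1.6 K, ΔS = +0.74 psu (deep − shallow).
Δρ/ρ₀ = −αΔT + βΔS = -2.24 × 10⁻⁴ + 6.068 × 10⁻⁴ = 3.828 × 10⁻⁴, so Δρ ≈ 0.3920 kg m⁻³.
N² = (g/ρ₀)·Δρ/Δz = g·(Δρ/ρ₀)/Δz = 9.81 × 3.828 × 10⁻⁴ / 27 = 1.3908 × 10⁻⁴ s⁻².
N = √(1.3908 × 10⁻⁴) = 0.011793 rad s⁻¹ ≈ 0.0118 rad s⁻¹.

0.0118 rad s⁻¹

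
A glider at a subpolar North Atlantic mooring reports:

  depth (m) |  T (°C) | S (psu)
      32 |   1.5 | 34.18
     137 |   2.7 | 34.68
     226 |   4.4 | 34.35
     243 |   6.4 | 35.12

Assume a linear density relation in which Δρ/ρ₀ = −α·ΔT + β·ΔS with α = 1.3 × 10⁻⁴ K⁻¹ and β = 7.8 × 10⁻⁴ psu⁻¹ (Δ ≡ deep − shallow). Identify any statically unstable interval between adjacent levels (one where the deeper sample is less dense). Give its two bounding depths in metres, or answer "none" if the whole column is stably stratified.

Evaluate Δρ/ρ₀ = −αΔT + βΔS across each adjacent pair:
  32–137 m: −αΔT+βΔS = −(1.3 × 10⁻⁴)(+1.2)+(7.8 × 10⁻⁴)(+0.50) = 2.3 × 10⁻⁴ → stable
  137–226 m: −αΔT+βΔS = −(1.3 × 10⁻⁴)(+1.7)+(7.8 × 10⁻⁴)(-0.33) = -4.8 × 10⁻⁴ → UNSTABLE
  226–243 m: −αΔT+βΔS = −(1.3 × 10⁻⁴)(+2.0)+(7.8 × 10⁻⁴)(+0.77) = 3.4 × 10⁻⁴ → stable
The 137–226 m interval has Δρ < 0: lighter water underlies denser water.

137–226 m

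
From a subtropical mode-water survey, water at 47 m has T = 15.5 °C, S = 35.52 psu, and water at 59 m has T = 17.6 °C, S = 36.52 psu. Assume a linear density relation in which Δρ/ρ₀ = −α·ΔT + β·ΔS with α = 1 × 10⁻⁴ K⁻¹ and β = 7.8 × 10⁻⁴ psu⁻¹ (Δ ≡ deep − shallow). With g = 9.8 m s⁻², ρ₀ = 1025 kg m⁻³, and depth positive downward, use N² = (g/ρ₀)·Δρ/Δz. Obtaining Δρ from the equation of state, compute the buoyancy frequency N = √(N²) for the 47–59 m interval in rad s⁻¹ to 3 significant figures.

0.0216 rad s⁻¹

ΔT = +2.1 K, ΔS = +1.00 psu (deep − shallow).
Δρ/ρ₀ = −αΔT + βΔS = -2.10 × 10⁻⁴ + 7.80 × 10⁻⁴ = 5.70 × 10⁻⁴, so Δρ ≈ 0.5842 kg m⁻³.
N² = (g/ρ₀)·Δρ/Δz = g·(Δρ/ρ₀)/Δz = 9.8 × 5.70 × 10⁻⁴ / 12 = 4.6550 × 10⁻⁴ s⁻².
N = √(4.6550 × 10⁻⁴) = 0.021575 rad s⁻¹ ≈ 0.0216 rad s⁻¹.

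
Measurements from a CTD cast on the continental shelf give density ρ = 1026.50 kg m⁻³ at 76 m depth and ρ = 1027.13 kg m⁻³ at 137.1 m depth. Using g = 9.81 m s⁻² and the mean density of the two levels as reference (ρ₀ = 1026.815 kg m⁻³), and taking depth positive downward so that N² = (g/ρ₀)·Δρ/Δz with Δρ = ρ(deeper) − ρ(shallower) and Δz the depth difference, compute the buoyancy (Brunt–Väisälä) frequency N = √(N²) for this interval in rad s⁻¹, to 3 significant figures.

9.93 × 10⁻³ rad s⁻¹

Δρ = 1027.13 − 1026.50 = 0.63 kg m⁻³ over Δz = 137.1 − 76 = 61.1 m.
N² = (9.81/1026.815) × (0.63/61.1) = 9.8509 × 10⁻⁵ s⁻².
N = √(9.8509 × 10⁻⁵) = 9.9252 × 10⁻³ rad s⁻¹ ≈ 9.93 × 10⁻³ rad s⁻¹.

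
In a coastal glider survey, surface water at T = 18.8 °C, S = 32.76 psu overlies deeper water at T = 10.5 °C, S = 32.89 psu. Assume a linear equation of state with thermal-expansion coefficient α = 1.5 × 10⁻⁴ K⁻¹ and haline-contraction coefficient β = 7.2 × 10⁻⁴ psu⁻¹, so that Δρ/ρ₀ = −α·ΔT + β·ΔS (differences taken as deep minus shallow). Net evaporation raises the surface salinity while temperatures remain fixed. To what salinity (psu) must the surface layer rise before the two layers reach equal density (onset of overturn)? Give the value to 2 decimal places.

Neutral buoyancy requires −α(T_deep − T_surf) + β(S_deep − S_surf′) = 0.
S_surf′ = S_deep − (α/β)·ΔT = 32.89 − (1.5 × 10⁻⁴/7.2 × 10⁻⁴)·(-8.3) = 34.6192 psu.
Increase required: 34.6192 − 32.76 = 1.8592 psu.

34.62 psu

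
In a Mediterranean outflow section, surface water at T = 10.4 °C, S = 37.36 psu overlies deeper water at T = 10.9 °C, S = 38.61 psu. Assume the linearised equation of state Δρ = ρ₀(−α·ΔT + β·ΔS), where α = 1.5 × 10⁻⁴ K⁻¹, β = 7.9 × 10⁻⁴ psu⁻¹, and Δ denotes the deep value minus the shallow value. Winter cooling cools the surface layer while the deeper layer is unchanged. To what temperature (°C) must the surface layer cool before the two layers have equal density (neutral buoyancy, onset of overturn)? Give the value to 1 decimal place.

Neutral buoyancy requires Δρ = 0, i.e. −α(T_deep − T_surf′) + β(S_deep − S_surf) = 0.
T_surf′ = T_deep − (β/α)·ΔS = 10.9 − (7.9 × 10⁻⁴/1.5 × 10⁻⁴)·(+1.25) = 4.317 °C.
Cooling required: 10.4 − (4.317) = 6.083 °C.

4.3 °C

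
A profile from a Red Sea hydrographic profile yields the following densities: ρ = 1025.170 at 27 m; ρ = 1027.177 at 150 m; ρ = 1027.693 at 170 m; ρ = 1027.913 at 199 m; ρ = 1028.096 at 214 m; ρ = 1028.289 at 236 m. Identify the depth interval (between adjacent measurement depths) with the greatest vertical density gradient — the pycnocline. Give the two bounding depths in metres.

Compute the density gradient over each adjacent pair:
  27–150 m: Δρ/Δz = 2.007/123 = 0.016 kg m⁻⁴
  150–170 m: Δρ/Δz = 0.516/20 = 0.026 kg m⁻⁴
  170–199 m: Δρ/Δz = 0.220/29 = 7.6 × 10⁻³ kg m⁻⁴
  199–214 m: Δρ/Δz = 0.183/15 = 0.012 kg m⁻⁴
  214–236 m: Δρ/Δz = 0.193/22 = 8.8 × 10⁻³ kg m⁻⁴
The largest gradient is in the 150–170 m interval — the pycnocline.

150–170 m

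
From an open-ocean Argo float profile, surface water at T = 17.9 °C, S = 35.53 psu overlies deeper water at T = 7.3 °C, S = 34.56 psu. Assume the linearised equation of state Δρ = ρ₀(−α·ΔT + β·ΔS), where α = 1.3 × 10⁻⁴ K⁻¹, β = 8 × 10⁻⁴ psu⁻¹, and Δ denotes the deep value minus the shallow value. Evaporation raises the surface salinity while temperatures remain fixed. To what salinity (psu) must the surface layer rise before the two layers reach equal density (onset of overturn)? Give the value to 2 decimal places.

36.28 psu

Neutral buoyancy requires −α(T_deep − T_surf) + β(S_deep − S_surf′) = 0.
S_surf′ = S_deep − (α/β)·ΔT = 34.56 − (1.3 × 10⁻⁴/8 × 10⁻⁴)·(-10.6) = 36.2825 psu.
Increase required: 36.2825 − 35.53 = 0.7525 psu.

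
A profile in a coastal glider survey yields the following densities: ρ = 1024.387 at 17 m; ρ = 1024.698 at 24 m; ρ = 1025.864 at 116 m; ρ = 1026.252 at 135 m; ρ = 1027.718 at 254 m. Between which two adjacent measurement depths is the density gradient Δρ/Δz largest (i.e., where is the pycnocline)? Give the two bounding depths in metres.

17–24 m

Compute the density gradient over each adjacent pair:
  17–24 m: Δρ/Δz = 0.311/7 = 0.044 kg m⁻⁴
  24–116 m: Δρ/Δz = 1.166/92 = 0.013 kg m⁻⁴
  116–135 m: Δρ/Δz = 0.388/19 = 0.020 kg m⁻⁴
  135–254 m: Δρ/Δz = 1.466/119 = 0.012 kg m⁻⁴
The largest gradient is in the 17–24 m interval — the pycnocline.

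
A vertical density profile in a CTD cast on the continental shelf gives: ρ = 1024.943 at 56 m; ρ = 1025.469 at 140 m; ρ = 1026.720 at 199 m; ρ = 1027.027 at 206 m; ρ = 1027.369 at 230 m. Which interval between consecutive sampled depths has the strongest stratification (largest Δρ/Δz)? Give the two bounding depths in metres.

199–206 m

Compute the density gradient over each adjacent pair:
  56–140 m: Δρ/Δz = 0.526/84 = 6.3 × 10⁻³ kg m⁻⁴
  140–199 m: Δρ/Δz = 1.251/59 = 0.021 kg m⁻⁴
  199–206 m: Δρ/Δz = 0.307/7 = 0.044 kg m⁻⁴
  206–230 m: Δρ/Δz = 0.342/24 = 0.014 kg m⁻⁴
The largest gradient is in the 199–206 m interval — the pycnocline.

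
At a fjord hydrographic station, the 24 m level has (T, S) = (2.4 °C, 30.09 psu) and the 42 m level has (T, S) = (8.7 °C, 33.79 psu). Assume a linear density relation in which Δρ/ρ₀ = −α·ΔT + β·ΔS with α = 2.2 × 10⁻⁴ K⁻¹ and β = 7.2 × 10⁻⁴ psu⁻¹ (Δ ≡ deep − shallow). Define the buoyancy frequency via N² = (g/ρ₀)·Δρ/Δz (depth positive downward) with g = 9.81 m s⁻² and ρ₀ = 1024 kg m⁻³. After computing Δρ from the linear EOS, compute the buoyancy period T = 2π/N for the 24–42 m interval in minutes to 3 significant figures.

3.97 min

ΔT = +6.3 K, ΔS = +3.70 psu (deep − shallow).
Δρ/ρ₀ = −αΔT + βΔS = -1.386 × 10⁻³ + 2.664 × 10⁻³ = 1.278 × 10⁻³, so Δρ ≈ 1.309 kg m⁻³.
N² = (g/ρ₀)·Δρ/Δz = g·(Δρ/ρ₀)/Δz = 9.81 × 1.278 × 10⁻³ / 18 = 6.9651 × 10⁻⁴ s⁻².
N = √(6.9651 × 10⁻⁴) = 0.026391 rad s⁻¹ → T = 2π/N = 238.08 s = 3.9680 min ≈ 3.97 min.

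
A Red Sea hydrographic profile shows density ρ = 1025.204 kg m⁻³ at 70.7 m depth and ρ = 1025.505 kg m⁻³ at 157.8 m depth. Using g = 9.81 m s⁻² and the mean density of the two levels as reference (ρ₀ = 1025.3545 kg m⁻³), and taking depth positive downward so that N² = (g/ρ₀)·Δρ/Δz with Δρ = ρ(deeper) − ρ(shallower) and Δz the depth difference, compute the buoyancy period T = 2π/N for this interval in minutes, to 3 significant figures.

18.2 min

Δρ = 1025.505 − 1025.204 = 0.301 kg m⁻³ over Δz = 157.8 − 70.7 = 87.1 m.
N² = (9.81/1025.3545) × (0.301/87.1) = 3.3063 × 10⁻⁵ s⁻².
N = √(3.3063 × 10⁻⁵) = 5.7500 × 10⁻³ rad s⁻¹, so T = 2π/N = 1.0927 × 10³ s = 18.212 min ≈ 18.2 min.
Since Δρ > 0 the layer is stably stratified.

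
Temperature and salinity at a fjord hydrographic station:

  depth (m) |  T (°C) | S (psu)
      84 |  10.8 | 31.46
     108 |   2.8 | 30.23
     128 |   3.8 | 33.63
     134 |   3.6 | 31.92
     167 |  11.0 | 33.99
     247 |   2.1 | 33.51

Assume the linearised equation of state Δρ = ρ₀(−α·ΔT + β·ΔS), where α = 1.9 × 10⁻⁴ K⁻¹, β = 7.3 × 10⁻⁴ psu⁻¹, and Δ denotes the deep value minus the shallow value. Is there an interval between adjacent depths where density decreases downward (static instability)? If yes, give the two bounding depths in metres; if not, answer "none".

Evaluate Δρ/ρ₀ = −αΔT + βΔS across each adjacent pair:
  84–108 m: −αΔT+βΔS = −(1.9 × 10⁻⁴)(-8.0)+(7.3 × 10⁻⁴)(-1.23) = 6.2 × 10⁻⁴ → stable
  108–128 m: −αΔT+βΔS = −(1.9 × 10⁻⁴)(+1.0)+(7.3 × 10⁻⁴)(+3.40) = 2.3 × 10⁻³ → stable
  128–134 m: −αΔT+βΔS = −(1.9 × 10⁻⁴)(-0.2)+(7.3 × 10⁻⁴)(-1.71) = -1.2 × 10⁻³ → UNSTABLE
  134–167 m: −αΔT+βΔS = −(1.9 × 10⁻⁴)(+7.4)+(7.3 × 10⁻⁴)(+2.07) = 1.1 × 10⁻⁴ → stable
  167–247 m: −αΔT+βΔS = −(1.9 × 10⁻⁴)(-8.9)+(7.3 × 10⁻⁴)(-0.48) = 1.3 × 10⁻³ → stable
The 128–134 m interval has Δρ < 0: lighter water underlies denser water.

128–134 m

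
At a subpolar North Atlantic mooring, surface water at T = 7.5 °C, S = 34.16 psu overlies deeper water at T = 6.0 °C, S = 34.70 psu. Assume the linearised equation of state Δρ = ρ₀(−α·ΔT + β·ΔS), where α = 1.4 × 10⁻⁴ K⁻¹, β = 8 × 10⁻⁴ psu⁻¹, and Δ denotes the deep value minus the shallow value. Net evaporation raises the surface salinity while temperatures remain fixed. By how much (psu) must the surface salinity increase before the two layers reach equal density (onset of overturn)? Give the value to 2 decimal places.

0.80 psu

Neutral buoyancy requires −α(T_deep − T_surf) + β(S_deep − S_surf′) = 0.
S_surf′ = S_deep − (α/β)·ΔT = 34.70 − (1.4 × 10⁻⁴/8 × 10⁻⁴)·(-1.5) = 34.9625 psu.
Increase required: 34.9625 − 34.16 = 0.8025 psu.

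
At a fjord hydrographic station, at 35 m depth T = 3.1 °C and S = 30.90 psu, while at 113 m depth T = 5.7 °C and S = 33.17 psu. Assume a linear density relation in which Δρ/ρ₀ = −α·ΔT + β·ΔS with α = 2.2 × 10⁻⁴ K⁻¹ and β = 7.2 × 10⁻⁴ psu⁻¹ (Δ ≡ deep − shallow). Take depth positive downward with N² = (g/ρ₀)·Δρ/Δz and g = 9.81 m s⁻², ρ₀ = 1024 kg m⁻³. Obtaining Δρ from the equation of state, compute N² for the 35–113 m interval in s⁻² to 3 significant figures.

ΔT = +2.6 K, ΔS = +2.27 psu (deep − shallow).
Δρ/ρ₀ = −αΔT + βΔS = -5.72 × 10⁻⁴ + 1.6344 × 10⁻³ = 1.0624 × 10⁻³, so Δρ ≈ 1.088 kg m⁻³.
N² = (g/ρ₀)·Δρ/Δz = g·(Δρ/ρ₀)/Δz = 9.81 × 1.0624 × 10⁻³ / 78 = 1.3362 × 10⁻⁴ s⁻² ≈ 1.34 × 10⁻⁴ s⁻².

1.34 × 10⁻⁴ s⁻²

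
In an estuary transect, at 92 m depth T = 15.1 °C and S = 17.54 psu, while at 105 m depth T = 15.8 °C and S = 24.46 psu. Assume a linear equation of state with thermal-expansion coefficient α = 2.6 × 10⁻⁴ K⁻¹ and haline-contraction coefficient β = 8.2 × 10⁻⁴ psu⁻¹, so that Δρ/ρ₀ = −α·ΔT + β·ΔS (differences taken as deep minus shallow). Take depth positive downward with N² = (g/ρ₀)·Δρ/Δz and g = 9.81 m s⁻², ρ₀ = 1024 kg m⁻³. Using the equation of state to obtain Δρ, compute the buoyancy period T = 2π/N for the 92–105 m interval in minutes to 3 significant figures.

1.63 min

ΔT = +0.7 K, ΔS = +6.92 psu (deep − shallow).
Δρ/ρ₀ = −αΔT + βΔS = -1.82 × 10⁻⁴ + 5.6744 × 10⁻³ = 5.4924 × 10⁻³, so Δρ ≈ 5.624 kg m⁻³.
N² = (g/ρ₀)·Δρ/Δz = g·(Δρ/ρ₀)/Δz = 9.81 × 5.4924 × 10⁻³ / 13 = 4.1446 × 10⁻³ s⁻².
N = √(4.1446 × 10⁻³) = 0.064379 rad s⁻¹ → T = 2π/N = 97.597 s = 1.6266 min ≈ 1.63 min.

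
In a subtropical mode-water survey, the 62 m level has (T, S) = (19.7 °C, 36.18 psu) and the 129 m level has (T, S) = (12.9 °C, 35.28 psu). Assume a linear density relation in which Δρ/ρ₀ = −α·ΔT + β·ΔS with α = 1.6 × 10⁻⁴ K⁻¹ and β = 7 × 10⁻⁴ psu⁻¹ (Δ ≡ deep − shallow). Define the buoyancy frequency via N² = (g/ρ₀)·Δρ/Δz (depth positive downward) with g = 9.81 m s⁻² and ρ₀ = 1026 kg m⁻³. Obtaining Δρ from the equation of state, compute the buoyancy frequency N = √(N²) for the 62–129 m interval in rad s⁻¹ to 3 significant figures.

ΔT = -6.8 K, ΔS = -0.90 psu (deep − shallow).
Δρ/ρ₀ = −αΔT + βΔS = 1.088 × 10⁻³ − 6.30 × 10⁻⁴ = 4.58 × 10⁻⁴, so Δρ ≈ 0.4699 kg m⁻³.
N² = (g/ρ₀)·Δρ/Δz = g·(Δρ/ρ₀)/Δz = 9.81 × 4.58 × 10⁻⁴ / 67 = 6.7059 × 10⁻⁵ s⁻².
N = √(6.7059 × 10⁻⁵) = 8.1890 × 10⁻³ rad s⁻¹ ≈ 8.19 × 10⁻³ rad s⁻¹.

8.19 × 10⁻³ rad s⁻¹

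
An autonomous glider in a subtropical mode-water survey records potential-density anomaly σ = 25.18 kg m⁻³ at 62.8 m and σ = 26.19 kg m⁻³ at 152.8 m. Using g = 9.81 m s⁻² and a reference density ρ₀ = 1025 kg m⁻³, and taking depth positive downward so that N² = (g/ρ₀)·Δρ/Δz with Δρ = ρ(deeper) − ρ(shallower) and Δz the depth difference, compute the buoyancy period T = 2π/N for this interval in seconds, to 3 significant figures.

606 s

Δρ = 1026.19 − 1025.18 = 1.01 kg m⁻³ over Δz = 152.8 − 62.8 = 90 m.
N² = (9.81/1025) × (1.01/90) = 1.0740 × 10⁻⁴ s⁻².
N = √(1.0740 × 10⁻⁴) = 0.010363 rad s⁻¹, so T = 2π/N = 606.31 s ≈ 606 s.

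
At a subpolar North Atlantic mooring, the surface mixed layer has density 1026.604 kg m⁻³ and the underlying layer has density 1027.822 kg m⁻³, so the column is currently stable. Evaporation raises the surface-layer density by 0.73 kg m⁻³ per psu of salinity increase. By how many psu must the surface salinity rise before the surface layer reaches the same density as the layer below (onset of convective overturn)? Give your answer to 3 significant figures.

Density deficit of the surface layer: 1027.822 − 1026.604 = 1.218 kg m⁻³.
Required change = 1.218 / 0.73 = 1.67 psu.

1.67 psu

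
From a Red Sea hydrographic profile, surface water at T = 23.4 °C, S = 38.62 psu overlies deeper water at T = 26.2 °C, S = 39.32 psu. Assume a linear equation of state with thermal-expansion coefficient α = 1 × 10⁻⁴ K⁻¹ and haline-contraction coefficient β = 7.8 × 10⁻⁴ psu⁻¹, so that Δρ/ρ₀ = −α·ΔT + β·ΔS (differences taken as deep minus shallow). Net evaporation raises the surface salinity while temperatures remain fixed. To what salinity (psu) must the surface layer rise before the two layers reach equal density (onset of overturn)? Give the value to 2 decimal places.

38.96 psu

Neutral buoyancy requires −α(T_deep − T_surf) + β(S_deep − S_surf′) = 0.
S_surf′ = S_deep − (α/β)·ΔT = 39.32 − (1 × 10⁻⁴/7.8 × 10⁻⁴)·(+2.8) = 38.9610 psu.
Increase required: 38.9610 − 38.62 = 0.3410 psu.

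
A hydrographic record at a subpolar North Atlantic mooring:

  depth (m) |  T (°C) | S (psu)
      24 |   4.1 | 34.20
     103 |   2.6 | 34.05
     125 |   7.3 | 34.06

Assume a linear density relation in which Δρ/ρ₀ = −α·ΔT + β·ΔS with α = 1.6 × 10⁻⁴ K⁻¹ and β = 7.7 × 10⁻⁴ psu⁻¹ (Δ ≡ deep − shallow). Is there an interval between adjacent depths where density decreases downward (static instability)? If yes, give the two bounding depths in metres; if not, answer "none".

103–125 m

Evaluate Δρ/ρ₀ = −αΔT + βΔS across each adjacent pair:
  24–103 m: −αΔT+βΔS = −(1.6 × 10⁻⁴)(-1.5)+(7.7 × 10⁻⁴)(-0.15) = 1.2 × 10⁻⁴ → stable
  103–125 m: −αΔT+βΔS = −(1.6 × 10⁻⁴)(+4.7)+(7.7 × 10⁻⁴)(+0.01) = -7.4 × 10⁻⁴ → UNSTABLE
The 103–125 m interval has Δρ < 0: lighter water underlies denser water.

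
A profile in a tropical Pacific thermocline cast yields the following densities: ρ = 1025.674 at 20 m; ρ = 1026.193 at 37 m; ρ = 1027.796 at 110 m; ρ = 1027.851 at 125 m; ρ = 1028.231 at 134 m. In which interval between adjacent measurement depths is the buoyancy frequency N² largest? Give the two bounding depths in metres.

125–134 m

Compute the density gradient over each adjacent pair:
  20–37 m: Δρ/Δz = 0.519/17 = 0.031 kg m⁻⁴
  37–110 m: Δρ/Δz = 1.603/73 = 0.022 kg m⁻⁴
  110–125 m: Δρ/Δz = 0.055/15 = 3.7 × 10⁻³ kg m⁻⁴
  125–134 m: Δρ/Δz = 0.380/9 = 0.042 kg m⁻⁴
The largest gradient is in the 125–134 m interval — the pycnocline.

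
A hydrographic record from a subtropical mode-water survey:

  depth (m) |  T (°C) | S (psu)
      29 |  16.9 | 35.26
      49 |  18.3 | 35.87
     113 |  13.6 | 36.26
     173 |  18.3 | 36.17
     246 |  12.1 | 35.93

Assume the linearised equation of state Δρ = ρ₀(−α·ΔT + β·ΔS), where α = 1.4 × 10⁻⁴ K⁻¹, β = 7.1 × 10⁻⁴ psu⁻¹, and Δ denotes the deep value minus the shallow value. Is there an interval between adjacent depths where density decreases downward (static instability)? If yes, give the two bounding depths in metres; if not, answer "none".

Evaluate Δρ/ρ₀ = −αΔT + βΔS across each adjacent pair:
  29–49 m: −αΔT+βΔS = −(1.4 × 10⁻⁴)(+1.4)+(7.1 × 10⁻⁴)(+0.61) = 2.4 × 10⁻⁴ → stable
  49–113 m: −αΔT+βΔS = −(1.4 × 10⁻⁴)(-4.7)+(7.1 × 10⁻⁴)(+0.39) = 9.3 × 10⁻⁴ → stable
  113–173 m: −αΔT+βΔS = −(1.4 × 10⁻⁴)(+4.7)+(7.1 × 10⁻⁴)(-0.09) = -7.2 × 10⁻⁴ → UNSTABLE
  173–246 m: −αΔT+βΔS = −(1.4 × 10⁻⁴)(-6.2)+(7.1 × 10⁻⁴)(-0.24) = 7.0 × 10⁻⁴ → stable
The 113–173 m interval has Δρ < 0: lighter water underlies denser water.

113–173 m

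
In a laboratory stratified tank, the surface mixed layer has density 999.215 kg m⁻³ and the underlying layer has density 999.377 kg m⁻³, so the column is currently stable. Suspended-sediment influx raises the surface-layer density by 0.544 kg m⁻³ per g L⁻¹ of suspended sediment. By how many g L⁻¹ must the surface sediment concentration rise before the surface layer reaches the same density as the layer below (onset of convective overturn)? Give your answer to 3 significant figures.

0.298 g L⁻¹

Density deficit of the surface layer: 999.377 − 999.215 = 0.162 kg m⁻³.
Required change = 0.162 / 0.544 = 0.298 g L⁻¹.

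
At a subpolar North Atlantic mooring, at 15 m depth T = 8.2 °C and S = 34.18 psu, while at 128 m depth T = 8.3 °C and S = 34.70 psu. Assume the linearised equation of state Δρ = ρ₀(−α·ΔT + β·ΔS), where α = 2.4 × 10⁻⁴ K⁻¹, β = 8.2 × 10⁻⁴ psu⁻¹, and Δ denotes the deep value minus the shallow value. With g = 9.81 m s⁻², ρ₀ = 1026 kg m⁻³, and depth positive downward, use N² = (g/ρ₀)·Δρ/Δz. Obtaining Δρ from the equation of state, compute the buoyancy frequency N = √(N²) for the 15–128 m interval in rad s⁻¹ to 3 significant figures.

ΔT = +0.1 K, ΔS = +0.52 psu (deep − shallow).
Δρ/ρ₀ = −αΔT + βΔS = -2.40 × 10⁻⁵ + 4.264 × 10⁻⁴ = 4.024 × 10⁻⁴, so Δρ ≈ 0.4129 kg m⁻³.
N² = (g/ρ₀)·Δρ/Δz = g·(Δρ/ρ₀)/Δz = 9.81 × 4.024 × 10⁻⁴ / 113 = 3.4934 × 10⁻⁵ s⁻².
N = √(3.4934 × 10⁻⁵) = 5.9105 × 10⁻³ rad s⁻¹ ≈ 5.91 × 10⁻³ rad s⁻¹.

5.91 × 10⁻³ rad s⁻¹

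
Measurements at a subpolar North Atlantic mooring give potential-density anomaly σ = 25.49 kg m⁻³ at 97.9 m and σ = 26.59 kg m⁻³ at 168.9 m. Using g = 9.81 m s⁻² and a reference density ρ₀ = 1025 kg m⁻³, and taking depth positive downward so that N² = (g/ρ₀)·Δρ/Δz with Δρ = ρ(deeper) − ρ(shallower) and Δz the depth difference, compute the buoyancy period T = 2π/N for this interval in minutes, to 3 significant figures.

Δρ = 1026.59 − 1025.49 = 1.10 kg m⁻³ over Δz = 168.9 − 97.9 = 71 m.
N² = (9.81/1025) × (1.10/71) = 1.4828 × 10⁻⁴ s⁻².
N = √(1.4828 × 10⁻⁴) = 0.012177 rad s⁻¹, so T = 2π/N = 515.99 s = 8.5998 min ≈ 8.60 min.

8.60 min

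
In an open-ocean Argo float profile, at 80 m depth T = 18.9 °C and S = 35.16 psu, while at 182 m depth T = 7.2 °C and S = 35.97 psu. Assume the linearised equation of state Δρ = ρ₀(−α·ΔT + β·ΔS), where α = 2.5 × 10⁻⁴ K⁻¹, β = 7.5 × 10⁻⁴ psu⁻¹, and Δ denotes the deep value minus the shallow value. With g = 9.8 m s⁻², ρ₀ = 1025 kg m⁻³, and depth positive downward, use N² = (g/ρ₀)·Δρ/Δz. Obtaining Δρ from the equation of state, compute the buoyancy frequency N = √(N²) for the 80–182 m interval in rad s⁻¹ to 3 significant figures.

0.0184 rad s⁻¹

ΔT = -11.7 K, ΔS = +0.81 psu (deep − shallow).
Δρ/ρ₀ = −αΔT + βΔS = 2.925 × 10⁻³ + 6.075 × 10⁻⁴ = 3.5325 × 10⁻³, so Δρ ≈ 3.621 kg m⁻³.
N² = (g/ρ₀)·Δρ/Δz = g·(Δρ/ρ₀)/Δz = 9.8 × 3.5325 × 10⁻³ / 102 = 3.3940 × 10⁻⁴ s⁻².
N = √(3.3940 × 10⁻⁴) = 0.018423 rad s⁻¹ ≈ 0.0184 rad s⁻¹.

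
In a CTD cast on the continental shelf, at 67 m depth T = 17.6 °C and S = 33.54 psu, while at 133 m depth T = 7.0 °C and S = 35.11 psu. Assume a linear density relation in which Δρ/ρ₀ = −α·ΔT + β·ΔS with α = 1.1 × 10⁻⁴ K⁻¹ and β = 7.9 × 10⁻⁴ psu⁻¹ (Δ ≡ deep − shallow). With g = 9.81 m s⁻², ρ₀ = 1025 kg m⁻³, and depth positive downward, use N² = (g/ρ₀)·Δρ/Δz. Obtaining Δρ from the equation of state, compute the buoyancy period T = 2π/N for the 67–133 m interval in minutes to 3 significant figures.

5.54 min

ΔT = -10.6 K, ΔS = +1.57 psu (deep − shallow).
Δρ/ρ₀ = −αΔT + βΔS = 1.166 × 10⁻³ + 1.2403 × 10⁻³ = 2.4063 × 10⁻³, so Δρ ≈ 2.466 kg m⁻³.
N² = (g/ρ₀)·Δρ/Δz = g·(Δρ/ρ₀)/Δz = 9.81 × 2.4063 × 10⁻³ / 66 = 3.5766 × 10⁻⁴ s⁻².
N = √(3.5766 × 10⁻⁴) = 0.018912 rad s⁻¹ → T = 2π/N = 332.23 s = 5.5372 min ≈ 5.54 min.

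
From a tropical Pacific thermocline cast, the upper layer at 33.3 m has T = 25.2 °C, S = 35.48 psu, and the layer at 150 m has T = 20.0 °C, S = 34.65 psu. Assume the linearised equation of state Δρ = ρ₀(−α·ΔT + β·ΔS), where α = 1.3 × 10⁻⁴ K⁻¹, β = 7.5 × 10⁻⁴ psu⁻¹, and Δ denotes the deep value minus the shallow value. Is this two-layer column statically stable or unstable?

stable

ΔT = 20.0 − 25.2 = -5.2 K and ΔS = 34.65 − 35.48 = -0.83 psu (deep − shallow).
−αΔT = 6.76 × 10⁻⁴; βΔS = -6.225 × 10⁻⁴; sum Δρ/ρ₀ = 5.35 × 10⁻⁵.
Δρ/ρ₀ > 0, so Δρ > 0: deeper water is denser → statically stable.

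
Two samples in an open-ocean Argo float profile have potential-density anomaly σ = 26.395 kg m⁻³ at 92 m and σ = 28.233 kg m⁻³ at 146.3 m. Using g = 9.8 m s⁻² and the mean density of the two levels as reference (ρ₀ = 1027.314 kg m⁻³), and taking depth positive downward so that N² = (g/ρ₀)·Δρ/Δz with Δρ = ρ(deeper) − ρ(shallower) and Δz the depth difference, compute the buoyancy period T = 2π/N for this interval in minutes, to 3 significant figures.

Δρ = 1028.233 − 1026.395 = 1.838 kg m⁻³ over Δz = 146.3 − 92 = 54.3 m.
N² = (9.8/1027.314) × (1.838/54.3) = 3.2290 × 10⁻⁴ s⁻².
N = √(3.2290 × 10⁻⁴) = 0.017969 rad s⁻¹, so T = 2π/N = 349.67 s = 5.8278 min ≈ 5.83 min.
Since Δρ > 0 the layer is stably stratified.

5.83 min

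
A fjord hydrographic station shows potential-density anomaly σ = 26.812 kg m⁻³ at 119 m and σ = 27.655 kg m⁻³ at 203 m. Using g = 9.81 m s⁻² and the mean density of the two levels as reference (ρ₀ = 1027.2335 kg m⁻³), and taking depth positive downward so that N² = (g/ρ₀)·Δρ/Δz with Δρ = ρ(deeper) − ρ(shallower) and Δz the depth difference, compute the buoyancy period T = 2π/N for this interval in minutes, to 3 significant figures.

Δρ = 1027.655 − 1026.812 = 0.843 kg m⁻³ over Δz = 203 − 119 = 84 m.
N² = (9.81/1027.2335) × (0.843/84) = 9.5840 × 10⁻⁵ s⁻².
N = √(9.5840 × 10⁻⁵) = 9.7898 × 10⁻³ rad s⁻¹, so T = 2π/N = 641.81 s = 10.697 min ≈ 10.7 min.

10.7 min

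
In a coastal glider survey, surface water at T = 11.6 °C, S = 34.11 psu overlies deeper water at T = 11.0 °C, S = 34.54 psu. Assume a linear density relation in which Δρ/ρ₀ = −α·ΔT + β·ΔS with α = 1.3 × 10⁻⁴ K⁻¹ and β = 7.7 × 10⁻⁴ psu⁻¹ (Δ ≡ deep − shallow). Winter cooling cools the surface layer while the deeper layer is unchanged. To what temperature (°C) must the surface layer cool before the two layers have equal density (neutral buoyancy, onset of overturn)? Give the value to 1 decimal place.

Neutral buoyancy requires Δρ = 0, i.e. −α(T_deep − T_surf′) + β(S_deep − S_surf) = 0.
T_surf′ = T_deep − (β/α)·ΔS = 11.0 − (7.7 × 10⁻⁴/1.3 × 10⁻⁴)·(+0.43) = 8.453 °C.
Cooling required: 11.6 − (8.453) = 3.147 °C.

8.5 °C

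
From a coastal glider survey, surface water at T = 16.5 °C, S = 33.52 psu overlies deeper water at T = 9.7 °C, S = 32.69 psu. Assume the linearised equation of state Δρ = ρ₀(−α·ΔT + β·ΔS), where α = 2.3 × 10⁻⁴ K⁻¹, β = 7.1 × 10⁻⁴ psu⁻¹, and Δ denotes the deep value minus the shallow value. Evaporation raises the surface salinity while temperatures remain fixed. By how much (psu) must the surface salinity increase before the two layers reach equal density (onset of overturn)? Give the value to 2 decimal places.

Neutral buoyancy requires −α(T_deep − T_surf) + β(S_deep − S_surf′) = 0.
S_surf′ = S_deep − (α/β)·ΔT = 32.69 − (2.3 × 10⁻⁴/7.1 × 10⁻⁴)·(-6.8) = 34.8928 psu.
Increase required: 34.8928 − 33.52 = 1.3728 psu.

1.37 psu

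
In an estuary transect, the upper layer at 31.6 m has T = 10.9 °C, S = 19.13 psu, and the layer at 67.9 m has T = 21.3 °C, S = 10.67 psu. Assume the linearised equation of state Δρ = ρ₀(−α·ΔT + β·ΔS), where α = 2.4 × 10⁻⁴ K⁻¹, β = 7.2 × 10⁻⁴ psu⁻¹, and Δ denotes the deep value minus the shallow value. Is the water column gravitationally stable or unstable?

ΔT = 21.3 − 10.9 = +10.4 K and ΔS = 10.67 − 19.13 = -8.46 psu (deep − shallow).
−αΔT = -2.496 × 10⁻³; βΔS = -6.0912 × 10⁻³; sum Δρ/ρ₀ = -8.5872 × 10⁻³.
Δρ/ρ₀ < 0, so Δρ < 0: deeper water is lighter → statically unstable; the column would overturn.

unstable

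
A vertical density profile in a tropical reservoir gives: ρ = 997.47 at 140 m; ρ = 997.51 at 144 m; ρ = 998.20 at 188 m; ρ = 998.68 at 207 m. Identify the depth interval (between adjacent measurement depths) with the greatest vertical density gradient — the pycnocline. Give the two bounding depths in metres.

Compute the density gradient over each adjacent pair:
  140–144 m: Δρ/Δz = 0.04/4 = 0.010 kg m⁻⁴
  144–188 m: Δρ/Δz = 0.69/44 = 0.016 kg m⁻⁴
  188–207 m: Δρ/Δz = 0.48/19 = 0.025 kg m⁻⁴
The largest gradient is in the 188–207 m interval — the pycnocline.

188–207 m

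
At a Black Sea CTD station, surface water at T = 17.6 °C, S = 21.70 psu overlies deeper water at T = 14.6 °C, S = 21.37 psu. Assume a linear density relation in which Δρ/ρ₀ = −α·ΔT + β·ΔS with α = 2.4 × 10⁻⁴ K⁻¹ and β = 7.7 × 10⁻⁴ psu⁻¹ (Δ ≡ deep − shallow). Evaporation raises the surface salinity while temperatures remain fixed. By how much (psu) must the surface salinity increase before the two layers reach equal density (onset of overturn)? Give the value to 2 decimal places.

Neutral buoyancy requires −α(T_deep − T_surf) + β(S_deep − S_surf′) = 0.
S_surf′ = S_deep − (α/β)·ΔT = 21.37 − (2.4 × 10⁻⁴/7.7 × 10⁻⁴)·(-3.0) = 22.3051 psu.
Increase required: 22.3051 − 21.70 = 0.6051 psu.

0.61 psu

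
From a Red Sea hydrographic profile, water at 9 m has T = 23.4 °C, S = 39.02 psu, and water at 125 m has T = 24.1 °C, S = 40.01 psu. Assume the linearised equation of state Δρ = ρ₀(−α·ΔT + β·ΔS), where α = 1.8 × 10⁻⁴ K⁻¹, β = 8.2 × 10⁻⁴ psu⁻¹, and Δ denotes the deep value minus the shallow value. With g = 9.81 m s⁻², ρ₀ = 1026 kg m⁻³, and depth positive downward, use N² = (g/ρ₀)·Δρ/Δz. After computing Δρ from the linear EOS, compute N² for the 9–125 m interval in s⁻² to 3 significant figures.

ΔT = +0.7 K, ΔS = +0.99 psu (deep − shallow).
Δρ/ρ₀ = −αΔT + βΔS = -1.26 × 10⁻⁴ + 8.118 × 10⁻⁴ = 6.858 × 10⁻⁴, so Δρ ≈ 0.7036 kg m⁻³.
N² = (g/ρ₀)·Δρ/Δz = g·(Δρ/ρ₀)/Δz = 9.81 × 6.858 × 10⁻⁴ / 116 = 5.7997 × 10⁻⁵ s⁻² ≈ 5.80 × 10⁻⁵ s⁻².

5.80 × 10⁻⁵ s⁻²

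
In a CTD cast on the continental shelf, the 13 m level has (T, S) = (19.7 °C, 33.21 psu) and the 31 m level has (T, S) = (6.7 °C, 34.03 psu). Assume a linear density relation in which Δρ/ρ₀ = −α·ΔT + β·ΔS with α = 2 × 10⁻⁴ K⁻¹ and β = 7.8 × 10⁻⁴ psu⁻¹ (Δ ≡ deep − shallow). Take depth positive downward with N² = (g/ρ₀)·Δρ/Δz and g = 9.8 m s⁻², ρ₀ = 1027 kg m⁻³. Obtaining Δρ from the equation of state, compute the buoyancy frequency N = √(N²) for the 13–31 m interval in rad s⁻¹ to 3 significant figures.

ΔT = -13.0 K, ΔS = +0.82 psu (deep − shallow).
Δρ/ρ₀ = −αΔT + βΔS = 2.60 × 10⁻³ + 6.396 × 10⁻⁴ = 3.2396 × 10⁻³, so Δρ ≈ 3.327 kg m⁻³.
N² = (g/ρ₀)·Δρ/Δz = g·(Δρ/ρ₀)/Δz = 9.8 × 3.2396 × 10⁻³ / 18 = 1.7638 × 10⁻³ s⁻².
N = √(1.7638 × 10⁻³) = 0.041998 rad s⁻¹ ≈ 0.0420 rad s⁻¹.

0.0420 rad s⁻¹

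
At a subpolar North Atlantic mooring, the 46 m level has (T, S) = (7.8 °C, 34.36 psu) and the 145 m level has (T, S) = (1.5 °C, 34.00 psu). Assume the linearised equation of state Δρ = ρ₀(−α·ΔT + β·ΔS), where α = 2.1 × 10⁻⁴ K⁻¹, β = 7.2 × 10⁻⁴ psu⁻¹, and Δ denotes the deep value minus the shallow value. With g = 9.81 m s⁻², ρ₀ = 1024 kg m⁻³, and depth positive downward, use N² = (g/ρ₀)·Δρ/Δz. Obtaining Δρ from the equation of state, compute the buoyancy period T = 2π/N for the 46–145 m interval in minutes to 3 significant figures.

ΔT = -6.3 K, ΔS = -0.36 psu (deep − shallow).
Δρ/ρ₀ = −αΔT + βΔS = 1.323 × 10⁻³ − 2.592 × 10⁻⁴ = 1.0638 × 10⁻³, so Δρ ≈ 1.089 kg m⁻³.
N² = (g/ρ₀)·Δρ/Δz = g·(Δρ/ρ₀)/Δz = 9.81 × 1.0638 × 10⁻³ / 99 = 1.0541 × 10⁻⁴ s⁻².
N = √(1.0541 × 10⁻⁴) = 0.010267 rad s⁻¹ → T = 2π/N = 611.98 s = 10.200 min ≈ 10.2 min.

10.2 min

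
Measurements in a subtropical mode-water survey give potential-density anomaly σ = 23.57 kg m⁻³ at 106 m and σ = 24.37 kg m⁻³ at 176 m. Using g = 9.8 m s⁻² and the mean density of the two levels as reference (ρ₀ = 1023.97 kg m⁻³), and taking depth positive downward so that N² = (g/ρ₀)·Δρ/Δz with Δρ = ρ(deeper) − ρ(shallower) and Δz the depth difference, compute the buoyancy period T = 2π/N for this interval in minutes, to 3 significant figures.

10.0 min

Δρ = 1024.37 − 1023.57 = 0.80 kg m⁻³ over Δz = 176 − 106 = 70 m.
N² = (9.8/1023.97) × (0.80/70) = 1.0938 × 10⁻⁴ s⁻².
N = √(1.0938 × 10⁻⁴) = 0.010458 rad s⁻¹, so T = 2π/N = 600.80 s = 10.013 min ≈ 10.0 min.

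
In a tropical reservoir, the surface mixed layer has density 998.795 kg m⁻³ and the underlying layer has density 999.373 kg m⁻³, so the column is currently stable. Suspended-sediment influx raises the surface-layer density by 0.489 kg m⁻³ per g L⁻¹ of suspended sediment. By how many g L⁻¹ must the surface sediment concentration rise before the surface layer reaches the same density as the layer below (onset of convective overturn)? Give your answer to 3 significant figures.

1.18 g L⁻¹

Density deficit of the surface layer: 999.373 − 998.795 = 0.578 kg m⁻³.
Required change = 0.578 / 0.489 = 1.18 g L⁻¹.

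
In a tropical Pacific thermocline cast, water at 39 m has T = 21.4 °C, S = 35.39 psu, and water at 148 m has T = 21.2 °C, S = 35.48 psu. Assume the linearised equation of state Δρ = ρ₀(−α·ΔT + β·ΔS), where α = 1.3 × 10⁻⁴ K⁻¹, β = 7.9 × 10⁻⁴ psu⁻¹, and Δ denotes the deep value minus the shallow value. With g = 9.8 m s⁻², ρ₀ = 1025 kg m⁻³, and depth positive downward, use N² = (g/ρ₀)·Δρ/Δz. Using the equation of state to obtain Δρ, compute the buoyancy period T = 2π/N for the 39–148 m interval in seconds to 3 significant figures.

2.13 × 10³ s

ΔT = -0.2 K, ΔS = +0.09 psu (deep − shallow).
Δρ/ρ₀ = −αΔT + βΔS = 2.60 × 10⁻⁵ + 7.11 × 10⁻⁵ = 9.71 × 10⁻⁵, so Δρ ≈ 0.09953 kg m⁻³.
N² = (g/ρ₀)·Δρ/Δz = g·(Δρ/ρ₀)/Δz = 9.8 × 9.71 × 10⁻⁵ / 109 = 8.7301 × 10⁻⁶ s⁻².
N = √(8.7301 × 10⁻⁶) = 2.9547 × 10⁻³ rad s⁻¹ → T = 2π/N = 2.1265 × 10³ s ≈ 2.13 × 10³ s.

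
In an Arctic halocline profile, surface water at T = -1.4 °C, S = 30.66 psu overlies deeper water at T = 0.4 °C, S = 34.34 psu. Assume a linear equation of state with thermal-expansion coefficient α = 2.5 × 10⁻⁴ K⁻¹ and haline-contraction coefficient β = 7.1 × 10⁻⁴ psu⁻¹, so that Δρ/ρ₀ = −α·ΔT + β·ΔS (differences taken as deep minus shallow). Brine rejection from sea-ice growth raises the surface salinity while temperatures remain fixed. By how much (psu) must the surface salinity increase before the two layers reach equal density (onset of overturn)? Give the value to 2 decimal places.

Neutral buoyancy requires −α(T_deep − T_surf) + β(S_deep − S_surf′) = 0.
S_surf′ = S_deep − (α/β)·ΔT = 34.34 − (2.5 × 10⁻⁴/7.1 × 10⁻⁴)·(+1.8) = 33.7062 psu.
Increase required: 33.7062 − 30.66 = 3.0462 psu.

3.05 psu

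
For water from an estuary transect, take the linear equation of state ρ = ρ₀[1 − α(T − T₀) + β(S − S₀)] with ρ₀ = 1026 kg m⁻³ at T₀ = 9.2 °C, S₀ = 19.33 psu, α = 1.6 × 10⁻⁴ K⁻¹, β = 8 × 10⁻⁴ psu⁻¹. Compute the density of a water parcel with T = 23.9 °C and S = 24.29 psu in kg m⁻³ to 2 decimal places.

1027.66 kg m⁻³

T − T₀ = +14.7 K, S − S₀ = +4.96 psu.
Bracket = 1 − α·(+14.7) + β·(+4.96) = 1 + (1.616 × 10⁻³) = 1.0016160.
ρ = 1026 × 1.0016160 = 1027.66 kg m⁻³.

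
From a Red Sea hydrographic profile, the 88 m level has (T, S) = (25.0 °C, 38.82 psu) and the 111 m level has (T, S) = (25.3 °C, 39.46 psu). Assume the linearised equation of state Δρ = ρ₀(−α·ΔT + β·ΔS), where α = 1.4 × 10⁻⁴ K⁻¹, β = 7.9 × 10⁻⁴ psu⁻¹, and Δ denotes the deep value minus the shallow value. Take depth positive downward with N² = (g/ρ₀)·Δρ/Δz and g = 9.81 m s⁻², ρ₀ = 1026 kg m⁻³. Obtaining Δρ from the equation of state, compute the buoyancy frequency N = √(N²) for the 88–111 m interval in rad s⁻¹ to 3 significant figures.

ΔT = +0.3 K, ΔS = +0.64 psu (deep − shallow).
Δρ/ρ₀ = −αΔT + βΔS = -4.20 × 10⁻⁵ + 5.056 × 10⁻⁴ = 4.636 × 10⁻⁴, so Δρ ≈ 0.4757 kg m⁻³.
N² = (g/ρ₀)·Δρ/Δz = g·(Δρ/ρ₀)/Δz = 9.81 × 4.636 × 10⁻⁴ / 23 = 1.9774 × 10⁻⁴ s⁻².
N = √(1.9774 × 10⁻⁴) = 0.014062 rad s⁻¹ ≈ 0.0141 rad s⁻¹.

0.0141 rad s⁻¹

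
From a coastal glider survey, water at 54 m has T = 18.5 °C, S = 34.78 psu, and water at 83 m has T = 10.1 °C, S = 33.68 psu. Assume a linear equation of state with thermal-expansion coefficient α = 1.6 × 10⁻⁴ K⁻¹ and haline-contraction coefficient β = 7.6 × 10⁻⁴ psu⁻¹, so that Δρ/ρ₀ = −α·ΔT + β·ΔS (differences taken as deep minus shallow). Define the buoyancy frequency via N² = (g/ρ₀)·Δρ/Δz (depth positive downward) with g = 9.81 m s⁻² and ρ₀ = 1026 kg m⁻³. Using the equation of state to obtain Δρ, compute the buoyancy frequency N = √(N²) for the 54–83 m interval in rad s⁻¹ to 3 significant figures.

ΔT = -8.4 K, ΔS = -1.10 psu (deep − shallow).
Δρ/ρ₀ = −αΔT + βΔS = 1.344 × 10⁻³ − 8.36 × 10⁻⁴ = 5.08 × 10⁻⁴, so Δρ ≈ 0.5212 kg m⁻³.
N² = (g/ρ₀)·Δρ/Δz = g·(Δρ/ρ₀)/Δz = 9.81 × 5.08 × 10⁻⁴ / 29 = 1.7184 × 10⁻⁴ s⁻².
N = √(1.7184 × 10⁻⁴) = 0.013109 rad s⁻¹ ≈ 0.0131 rad s⁻¹.

0.0131 rad s⁻¹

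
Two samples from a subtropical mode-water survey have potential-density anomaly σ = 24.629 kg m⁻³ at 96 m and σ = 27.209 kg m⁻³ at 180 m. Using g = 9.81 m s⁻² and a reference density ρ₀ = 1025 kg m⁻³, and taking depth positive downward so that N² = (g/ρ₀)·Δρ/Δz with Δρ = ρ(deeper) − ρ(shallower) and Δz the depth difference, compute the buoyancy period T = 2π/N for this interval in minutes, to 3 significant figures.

Δρ = 1027.209 − 1024.629 = 2.580 kg m⁻³ over Δz = 180 − 96 = 84 m.
N² = (9.81/1025) × (2.580/84) = 2.9396 × 10⁻⁴ s⁻².
N = √(2.9396 × 10⁻⁴) = 0.017145 rad s⁻¹, so T = 2π/N = 366.47 s = 6.1078 min ≈ 6.11 min.

6.11 min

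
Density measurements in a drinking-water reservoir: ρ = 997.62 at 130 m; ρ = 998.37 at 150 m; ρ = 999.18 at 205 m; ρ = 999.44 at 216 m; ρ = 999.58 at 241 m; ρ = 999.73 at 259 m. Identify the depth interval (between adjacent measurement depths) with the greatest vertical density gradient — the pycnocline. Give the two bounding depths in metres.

Compute the density gradient over each adjacent pair:
  130–150 m: Δρ/Δz = 0.75/20 = 0.037 kg m⁻⁴
  150–205 m: Δρ/Δz = 0.81/55 = 0.015 kg m⁻⁴
  205–216 m: Δρ/Δz = 0.26/11 = 0.024 kg m⁻⁴
  216–241 m: Δρ/Δz = 0.14/25 = 5.6 × 10⁻³ kg m⁻⁴
  241–259 m: Δρ/Δz = 0.15/18 = 8.3 × 10⁻³ kg m⁻⁴
The largest gradient is in the 130–150 m interval — the pycnocline.

130–150 m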